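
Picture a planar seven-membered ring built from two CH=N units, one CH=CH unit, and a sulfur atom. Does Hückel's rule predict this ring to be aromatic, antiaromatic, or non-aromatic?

All ring atoms are sp² and supply a p orbital to the ring (the double-bond atoms are sp², each contributing one p electron; each sp² =N– keeps its lone pair in-plane and puts one electron into the π system; the sulfur donates one lone pair from its p orbital); the conjugation is uninterrupted.
Counting π electrons: 3 × 2 = 6 from the double-bond units + 2 from the S atom = 8.
A 4n π count (8, n = 2) in a planar conjugated ring means antiaromatic.

Antiaromatic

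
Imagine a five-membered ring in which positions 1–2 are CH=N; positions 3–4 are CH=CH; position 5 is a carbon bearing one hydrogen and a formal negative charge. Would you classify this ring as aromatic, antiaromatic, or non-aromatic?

All ring atoms are sp² and supply a p orbital to the ring (the double-bond atoms are sp², each contributing one p electron; the doubly-bonded nitrogens are pyridine-type — their lone pairs lie in the ring plane, leaving one electron in the p orbital; the carbanion's lone pair occupies the p orbital); the conjugation is uninterrupted.
Counting π electrons: 2 × 2 = 4 from the double-bond units + 2 from the CH(-) atom = 6.
That gives a 4n+2 count (6, n = 1).

Aromatic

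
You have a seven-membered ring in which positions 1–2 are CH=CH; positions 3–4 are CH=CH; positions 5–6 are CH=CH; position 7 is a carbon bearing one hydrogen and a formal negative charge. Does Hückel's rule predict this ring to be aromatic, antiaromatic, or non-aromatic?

Antiaromatic

Every ring atom contributes a p orbital perpendicular to the ring (the double-bond atoms are sp², each contributing one p electron; the carbanion's lone pair occupies the p orbital), so the π system is cyclic and fully conjugated.
Tallying contributions gives 3 × 2 = 6 from the double-bond units + 2 from the CH(-) atom = 8.
8 = 4(2); a planar, fully conjugated 4n system is antiaromatic.
(The species described is the cycloheptatrienyl anion.)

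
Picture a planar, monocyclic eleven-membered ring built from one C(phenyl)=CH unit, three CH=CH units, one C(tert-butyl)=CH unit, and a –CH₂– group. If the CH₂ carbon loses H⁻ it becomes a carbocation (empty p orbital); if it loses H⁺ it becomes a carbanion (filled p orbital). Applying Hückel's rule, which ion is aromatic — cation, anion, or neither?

The cation

Once that carbon is sp², every ring atom has a p orbital and both ions are fully conjugated.
Cation: 5 × 2 + 0 = 10 π electrons → 4(2)+2, aromatic.
Anion: 5 × 2 + 2 = 12 π electrons → 4(3), antiaromatic.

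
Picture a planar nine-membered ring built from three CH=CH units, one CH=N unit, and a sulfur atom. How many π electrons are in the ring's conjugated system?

Every ring atom contributes a p orbital perpendicular to the ring (every atom in a ring double bond is sp² and brings one electron to the p orbital; the doubly-bonded nitrogens are pyridine-type — their lone pairs lie in the ring plane, leaving one electron in the p orbital; the sulfur donates one lone pair from its p orbital), so the π system is cyclic and fully conjugated.
Adding the contributions, 4 × 2 = 8 from the double-bond units + 2 from the S atom = 10.

10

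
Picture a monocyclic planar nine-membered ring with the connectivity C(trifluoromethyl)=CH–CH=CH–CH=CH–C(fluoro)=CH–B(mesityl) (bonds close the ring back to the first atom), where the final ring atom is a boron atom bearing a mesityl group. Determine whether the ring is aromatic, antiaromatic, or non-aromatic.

All ring atoms are sp² and supply a p orbital to the ring (each doubly-bonded ring atom is sp² with one p-orbital electron; the boron has an empty p orbital); the conjugation is uninterrupted.
Counting π electrons: 4 × 2 = 8 from the double-bond units + 0 from the B(mesityl) atom = 8.
A 4n π count (8, n = 2) in a planar conjugated ring means antiaromatic.

Antiaromatic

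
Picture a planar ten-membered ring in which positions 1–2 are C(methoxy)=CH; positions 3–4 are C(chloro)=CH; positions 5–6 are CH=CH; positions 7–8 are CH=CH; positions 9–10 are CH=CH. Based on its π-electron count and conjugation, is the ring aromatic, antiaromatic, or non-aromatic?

Every ring atom contributes a p orbital perpendicular to the ring (every atom in a ring double bond is sp² and brings one electron to the p orbital), so the π system is cyclic and fully conjugated.
Tallying contributions gives 5 × 2 = 10 from the 5 double-bond units.
That gives a 4n+2 count (10, n = 2).

Aromatic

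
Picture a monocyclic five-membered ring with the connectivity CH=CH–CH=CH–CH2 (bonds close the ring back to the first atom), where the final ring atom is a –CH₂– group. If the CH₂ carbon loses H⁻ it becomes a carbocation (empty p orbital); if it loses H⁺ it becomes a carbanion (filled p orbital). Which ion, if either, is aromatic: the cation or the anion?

Once that carbon is sp², every ring atom has a p orbital and both ions are fully conjugated.
Cation: 2 × 2 + 0 = 4 π electrons → 4(1), antiaromatic.
Anion: 2 × 2 + 2 = 6 π electrons → 4(1)+2, aromatic.

The anion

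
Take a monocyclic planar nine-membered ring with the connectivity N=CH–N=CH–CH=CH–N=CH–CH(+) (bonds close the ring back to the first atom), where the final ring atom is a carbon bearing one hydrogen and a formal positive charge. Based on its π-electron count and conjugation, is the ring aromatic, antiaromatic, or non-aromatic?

Every ring atom contributes a p orbital perpendicular to the ring (every atom in a ring double bond is sp² and brings one electron to the p orbital; each sp² =N– keeps its lone pair in-plane and puts one electron into the π system; the carbocation has an empty p orbital), so the π system is cyclic and fully conjugated.
Adding the contributions, 4 × 2 = 8 from the double-bond units + 0 from the CH(+) atom = 8.
A 4n π count (8, n = 2) in a planar conjugated ring means antiaromatic.

Antiaromatic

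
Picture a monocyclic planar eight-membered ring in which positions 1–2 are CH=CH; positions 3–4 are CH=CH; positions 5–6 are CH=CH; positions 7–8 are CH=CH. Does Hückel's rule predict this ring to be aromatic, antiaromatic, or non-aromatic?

Antiaromatic

Every ring atom contributes a p orbital perpendicular to the ring (each doubly-bonded ring atom is sp² with one p-orbital electron), so the π system is cyclic and fully conjugated.
π-electron count: 4 × 2 = 8 from the 4 double-bond units.
8 = 4(2); a planar, fully conjugated 4n system is antiaromatic.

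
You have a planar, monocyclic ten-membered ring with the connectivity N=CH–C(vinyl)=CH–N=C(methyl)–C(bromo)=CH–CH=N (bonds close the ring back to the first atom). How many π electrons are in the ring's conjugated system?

All ring atoms are sp² and supply a p orbital to the ring (each doubly-bonded ring atom is sp² with one p-orbital electron; each sp² =N– keeps its lone pair in-plane and puts one electron into the π system); the conjugation is uninterrupted.
Adding the contributions, 5 × 2 = 10 from the 5 double-bond units.

10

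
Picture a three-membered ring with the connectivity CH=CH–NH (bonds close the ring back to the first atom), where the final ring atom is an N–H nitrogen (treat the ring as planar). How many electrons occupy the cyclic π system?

4

Check conjugation: every atom in a ring double bond is sp² and brings one electron to the p orbital; the pyrrole-type nitrogen donates its lone pair from the p orbital — every position has a p orbital, so the cyclic π system is continuous.
π-electron count: 1 × 2 = 2 from the double-bond unit + 2 from the NH atom = 4.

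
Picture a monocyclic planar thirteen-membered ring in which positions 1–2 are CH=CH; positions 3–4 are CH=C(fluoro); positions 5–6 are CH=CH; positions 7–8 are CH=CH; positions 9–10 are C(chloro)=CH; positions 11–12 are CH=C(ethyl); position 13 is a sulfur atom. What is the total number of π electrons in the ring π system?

14

Every ring atom contributes a p orbital perpendicular to the ring (every atom in a ring double bond is sp² and brings one electron to the p orbital; the sulfur donates one lone pair from its p orbital), so the π system is cyclic and fully conjugated.
π-electron count: 6 × 2 = 12 from the double-bond units + 2 from the S atom = 14.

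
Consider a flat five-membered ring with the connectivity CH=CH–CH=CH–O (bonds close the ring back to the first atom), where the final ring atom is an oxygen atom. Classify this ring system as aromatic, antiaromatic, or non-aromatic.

Aromatic

Check conjugation: every atom in a ring double bond is sp² and brings one electron to the p orbital; the oxygen donates one lone pair from its p orbital — every position has a p orbital, so the cyclic π system is continuous.
Adding the contributions, 2 × 2 = 4 from the double-bond units + 2 from the O atom = 6.
With 6 π electrons (n = 1), the Hückel 4n+2 condition holds.
This is furan.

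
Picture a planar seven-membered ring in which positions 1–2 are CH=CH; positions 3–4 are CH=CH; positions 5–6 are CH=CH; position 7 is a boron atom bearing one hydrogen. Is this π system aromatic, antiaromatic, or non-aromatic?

Aromatic

Check conjugation: every atom in a ring double bond is sp² and brings one electron to the p orbital; the boron has an empty p orbital — every position has a p orbital, so the cyclic π system is continuous.
Adding the contributions, 3 × 2 = 6 from the double-bond units + 0 from the BH atom = 6.
That gives a 4n+2 count (6, n = 1).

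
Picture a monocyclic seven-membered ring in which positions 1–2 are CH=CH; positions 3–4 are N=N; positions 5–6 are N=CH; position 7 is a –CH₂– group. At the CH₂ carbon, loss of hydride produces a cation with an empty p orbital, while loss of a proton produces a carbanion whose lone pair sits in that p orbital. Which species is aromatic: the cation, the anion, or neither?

Both ions have a continuous loop of p orbitals — each ring atom is sp².
Cation: 3 × 2 + 0 = 6 π electrons → 4(1)+2, aromatic.
Anion: 3 × 2 + 2 = 8 π electrons → 4(2), antiaromatic.

The cation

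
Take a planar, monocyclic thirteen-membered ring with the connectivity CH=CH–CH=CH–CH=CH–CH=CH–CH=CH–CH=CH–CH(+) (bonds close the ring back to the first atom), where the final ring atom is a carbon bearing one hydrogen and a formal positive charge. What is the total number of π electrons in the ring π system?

Check conjugation: each doubly-bonded ring atom is sp² with one p-orbital electron; the carbocation has an empty p orbital — every position has a p orbital, so the cyclic π system is continuous.
Counting π electrons: 6 × 2 = 12 from the double-bond units + 0 from the CH(+) atom = 12.

12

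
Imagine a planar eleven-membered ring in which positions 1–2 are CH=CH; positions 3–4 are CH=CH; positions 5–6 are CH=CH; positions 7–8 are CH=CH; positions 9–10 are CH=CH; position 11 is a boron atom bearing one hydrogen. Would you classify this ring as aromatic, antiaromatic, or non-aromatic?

Aromatic

Every ring atom contributes a p orbital perpendicular to the ring (the double-bond atoms are sp², each contributing one p electron; the boron has an empty p orbital), so the π system is cyclic and fully conjugated.
Tallying contributions gives 5 × 2 = 10 from the double-bond units + 0 from the BH atom = 10.
With 10 π electrons (n = 2), the Hückel 4n+2 condition holds.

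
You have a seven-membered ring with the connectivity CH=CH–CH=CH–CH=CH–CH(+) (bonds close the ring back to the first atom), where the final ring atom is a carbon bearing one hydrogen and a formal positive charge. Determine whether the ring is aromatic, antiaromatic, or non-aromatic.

Aromatic

Check conjugation: every atom in a ring double bond is sp² and brings one electron to the p orbital; the carbocation has an empty p orbital — every position has a p orbital, so the cyclic π system is continuous.
Counting π electrons: 3 × 2 = 6 from the double-bond units + 0 from the CH(+) atom = 6.
That gives a 4n+2 count (6, n = 1).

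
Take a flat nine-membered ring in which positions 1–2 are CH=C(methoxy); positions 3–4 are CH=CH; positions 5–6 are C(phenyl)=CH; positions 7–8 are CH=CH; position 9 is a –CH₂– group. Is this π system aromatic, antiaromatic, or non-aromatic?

Non-aromatic

The CH2 position has four σ bonds — the tetrahedral CH₂ carbon is sp³ and has no p orbital in the ring π system — so the cyclic conjugation is interrupted.
Broken conjugation rules out both aromaticity and antiaromaticity.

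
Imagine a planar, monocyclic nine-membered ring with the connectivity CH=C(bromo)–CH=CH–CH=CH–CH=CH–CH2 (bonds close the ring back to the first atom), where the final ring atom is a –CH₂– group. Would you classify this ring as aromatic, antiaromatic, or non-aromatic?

Because the tetrahedral CH₂ carbon is sp³ and has no p orbital in the ring π system at the CH2 position, the π system cannot extend all the way around the ring.
Broken conjugation rules out both aromaticity and antiaromaticity.

Non-aromatic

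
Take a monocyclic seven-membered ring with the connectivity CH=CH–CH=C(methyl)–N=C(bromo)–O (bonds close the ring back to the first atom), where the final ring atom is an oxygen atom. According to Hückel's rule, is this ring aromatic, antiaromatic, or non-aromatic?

Antiaromatic

Check conjugation: the double-bond atoms are sp², each contributing one p electron; each sp² =N– keeps its lone pair in-plane and puts one electron into the π system; the oxygen donates one lone pair from its p orbital — every position has a p orbital, so the cyclic π system is continuous.
π-electron count: 3 × 2 = 6 from the double-bond units + 2 from the O atom = 8.
8 is a 4n count (n = 2), so the planar conjugated ring is antiaromatic.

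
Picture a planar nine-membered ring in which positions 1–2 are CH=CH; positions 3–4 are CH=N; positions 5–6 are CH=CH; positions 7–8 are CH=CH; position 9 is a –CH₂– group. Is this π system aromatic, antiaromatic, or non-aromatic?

Non-aromatic

The CH2 position has four σ bonds — the tetrahedral CH₂ carbon is sp³ and has no p orbital in the ring π system — so the cyclic conjugation is interrupted.
Without a continuous loop of overlapping p orbitals the Hückel electron count never comes into play.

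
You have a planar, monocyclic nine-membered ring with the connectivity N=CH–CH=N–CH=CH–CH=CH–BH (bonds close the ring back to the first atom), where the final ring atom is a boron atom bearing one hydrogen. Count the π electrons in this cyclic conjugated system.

Every ring atom contributes a p orbital perpendicular to the ring (the double-bond atoms are sp², each contributing one p electron; each =N– nitrogen is pyridine-type (lone pair in the sp² plane, one electron in the p orbital); the boron has an empty p orbital), so the π system is cyclic and fully conjugated.
Tallying contributions gives 4 × 2 = 8 from the double-bond units + 0 from the BH atom = 8.

8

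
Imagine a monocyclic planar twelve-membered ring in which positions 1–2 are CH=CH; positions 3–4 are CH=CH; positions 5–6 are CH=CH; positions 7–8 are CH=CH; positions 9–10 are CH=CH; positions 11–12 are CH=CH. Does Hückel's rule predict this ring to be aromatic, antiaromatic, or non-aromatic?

Check conjugation: the double-bond atoms are sp², each contributing one p electron — every position has a p orbital, so the cyclic π system is continuous.
Counting π electrons: 6 × 2 = 12 from the 6 double-bond units.
With 12 = 4·3 π electrons, Hückel's rule classifies the planar ring as antiaromatic.

Antiaromatic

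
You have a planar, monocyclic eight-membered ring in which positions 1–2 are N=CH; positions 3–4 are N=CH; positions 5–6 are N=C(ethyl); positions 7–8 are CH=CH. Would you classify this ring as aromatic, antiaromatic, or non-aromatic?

Every ring atom contributes a p orbital perpendicular to the ring (every atom in a ring double bond is sp² and brings one electron to the p orbital; the doubly-bonded nitrogens are pyridine-type — their lone pairs lie in the ring plane, leaving one electron in the p orbital), so the π system is cyclic and fully conjugated.
Adding the contributions, 4 × 2 = 8 from the 4 double-bond units.
A 4n π count (8, n = 2) in a planar conjugated ring means antiaromatic.

Antiaromatic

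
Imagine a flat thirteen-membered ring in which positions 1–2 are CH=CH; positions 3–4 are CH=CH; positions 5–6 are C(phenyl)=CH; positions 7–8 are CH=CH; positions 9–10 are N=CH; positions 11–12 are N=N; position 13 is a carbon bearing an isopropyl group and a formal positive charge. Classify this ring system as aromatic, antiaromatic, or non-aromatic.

All ring atoms are sp² and supply a p orbital to the ring (each doubly-bonded ring atom is sp² with one p-orbital electron; each sp² =N– keeps its lone pair in-plane and puts one electron into the π system; the carbocation has an empty p orbital); the conjugation is uninterrupted.
Tallying contributions gives 6 × 2 = 12 from the double-bond units + 0 from the C(isopropyl)(+) atom = 12.
A 4n π count (12, n = 3) in a planar conjugated ring means antiaromatic.

Antiaromatic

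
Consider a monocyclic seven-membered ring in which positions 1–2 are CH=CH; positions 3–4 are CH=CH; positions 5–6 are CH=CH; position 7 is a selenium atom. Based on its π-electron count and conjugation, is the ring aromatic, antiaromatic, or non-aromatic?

Antiaromatic

All ring atoms are sp² and supply a p orbital to the ring (every atom in a ring double bond is sp² and brings one electron to the p orbital; the selenium donates one lone pair from its p orbital); the conjugation is uninterrupted.
π-electron count: 3 × 2 = 6 from the double-bond units + 2 from the Se atom = 8.
A 4n π count (8, n = 2) in a planar conjugated ring means antiaromatic.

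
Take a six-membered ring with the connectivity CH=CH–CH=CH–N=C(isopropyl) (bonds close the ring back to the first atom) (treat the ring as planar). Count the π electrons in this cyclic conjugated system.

Check conjugation: every atom in a ring double bond is sp² and brings one electron to the p orbital; each sp² =N– keeps its lone pair in-plane and puts one electron into the π system — every position has a p orbital, so the cyclic π system is continuous.
π-electron count: 3 × 2 = 6 from the 3 double-bond units.

6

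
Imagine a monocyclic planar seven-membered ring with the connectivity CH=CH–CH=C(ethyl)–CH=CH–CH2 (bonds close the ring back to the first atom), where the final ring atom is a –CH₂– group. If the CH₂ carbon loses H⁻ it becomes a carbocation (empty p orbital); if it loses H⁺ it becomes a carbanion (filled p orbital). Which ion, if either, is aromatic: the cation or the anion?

The cation

Both ions have a continuous loop of p orbitals — each ring atom is sp².
Cation: 3 × 2 + 0 = 6 π electrons → 4(1)+2, aromatic.
Anion: 3 × 2 + 2 = 8 π electrons → 4(2), antiaromatic.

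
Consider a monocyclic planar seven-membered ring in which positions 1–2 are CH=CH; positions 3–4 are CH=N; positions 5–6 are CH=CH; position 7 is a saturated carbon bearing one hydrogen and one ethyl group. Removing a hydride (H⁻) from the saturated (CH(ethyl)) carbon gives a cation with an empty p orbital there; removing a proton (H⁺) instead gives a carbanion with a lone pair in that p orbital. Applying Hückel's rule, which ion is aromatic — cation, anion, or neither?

In either ion the ring is fully conjugated: every atom, including the new sp² carbon, supplies a p orbital.
Cation: 3 × 2 + 0 = 6 π electrons → 4(1)+2, aromatic.
Anion: 3 × 2 + 2 = 8 π electrons → 4(2), antiaromatic.

The cation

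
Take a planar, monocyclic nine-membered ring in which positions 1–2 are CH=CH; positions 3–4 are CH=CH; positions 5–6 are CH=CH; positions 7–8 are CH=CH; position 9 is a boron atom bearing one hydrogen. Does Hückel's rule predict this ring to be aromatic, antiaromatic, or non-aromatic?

The p orbitals form a continuous loop: the double-bond atoms are sp², each contributing one p electron; the boron has an empty p orbital. The ring is fully conjugated.
Adding the contributions, 4 × 2 = 8 from the double-bond units + 0 from the BH atom = 8.
8 = 4(2); a planar, fully conjugated 4n system is antiaromatic.

Antiaromatic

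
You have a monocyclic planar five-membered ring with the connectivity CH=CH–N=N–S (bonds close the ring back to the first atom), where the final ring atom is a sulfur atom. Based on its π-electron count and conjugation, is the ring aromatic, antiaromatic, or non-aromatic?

All ring atoms are sp² and supply a p orbital to the ring (every atom in a ring double bond is sp² and brings one electron to the p orbital; each sp² =N– keeps its lone pair in-plane and puts one electron into the π system; the sulfur donates one lone pair from its p orbital); the conjugation is uninterrupted.
π-electron count: 2 × 2 = 4 from the double-bond units + 2 from the S atom = 6.
That gives a 4n+2 count (6, n = 1).

Aromatic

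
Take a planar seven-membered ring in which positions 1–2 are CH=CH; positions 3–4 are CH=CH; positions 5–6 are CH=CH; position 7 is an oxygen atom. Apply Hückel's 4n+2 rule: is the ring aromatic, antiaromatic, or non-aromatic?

Antiaromatic

Every ring atom contributes a p orbital perpendicular to the ring (the double-bond atoms are sp², each contributing one p electron; the oxygen donates one lone pair from its p orbital), so the π system is cyclic and fully conjugated.
π-electron count: 3 × 2 = 6 from the double-bond units + 2 from the O atom = 8.
A 4n π count (8, n = 2) in a planar conjugated ring means antiaromatic.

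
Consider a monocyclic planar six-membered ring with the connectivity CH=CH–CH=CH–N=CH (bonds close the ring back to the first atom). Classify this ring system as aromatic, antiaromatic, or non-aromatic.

Aromatic

All ring atoms are sp² and supply a p orbital to the ring (the double-bond atoms are sp², each contributing one p electron; the doubly-bonded nitrogens are pyridine-type — their lone pairs lie in the ring plane, leaving one electron in the p orbital); the conjugation is uninterrupted.
Counting π electrons: 3 × 2 = 6 from the 3 double-bond units.
With 6 π electrons (n = 1), the Hückel 4n+2 condition holds.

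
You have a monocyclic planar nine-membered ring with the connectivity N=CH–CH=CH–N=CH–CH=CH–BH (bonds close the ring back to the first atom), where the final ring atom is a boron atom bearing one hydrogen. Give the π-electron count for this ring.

8

Check conjugation: the double-bond atoms are sp², each contributing one p electron; the doubly-bonded nitrogens are pyridine-type — their lone pairs lie in the ring plane, leaving one electron in the p orbital; the boron has an empty p orbital — every position has a p orbital, so the cyclic π system is continuous.
Adding the contributions, 4 × 2 = 8 from the double-bond units + 0 from the BH atom = 8.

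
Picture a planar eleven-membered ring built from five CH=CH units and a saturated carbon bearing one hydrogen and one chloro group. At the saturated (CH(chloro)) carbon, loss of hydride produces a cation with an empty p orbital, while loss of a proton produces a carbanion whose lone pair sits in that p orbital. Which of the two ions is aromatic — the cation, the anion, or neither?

The cation

In both ions every ring atom is sp² and contributes a p orbital, so both rings are fully conjugated.
Cation: 5 × 2 + 0 = 10 π electrons → 4(2)+2, aromatic.
Anion: 5 × 2 + 2 = 12 π electrons → 4(3), antiaromatic.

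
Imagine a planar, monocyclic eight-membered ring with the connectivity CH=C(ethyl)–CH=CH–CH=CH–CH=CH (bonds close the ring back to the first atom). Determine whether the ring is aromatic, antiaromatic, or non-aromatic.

Antiaromatic

Check conjugation: the double-bond atoms are sp², each contributing one p electron — every position has a p orbital, so the cyclic π system is continuous.
Adding the contributions, 4 × 2 = 8 from the 4 double-bond units.
A 4n π count (8, n = 2) in a planar conjugated ring means antiaromatic.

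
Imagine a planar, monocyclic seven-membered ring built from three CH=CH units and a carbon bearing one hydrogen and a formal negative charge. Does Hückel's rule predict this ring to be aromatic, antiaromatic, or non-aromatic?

All ring atoms are sp² and supply a p orbital to the ring (the double-bond atoms are sp², each contributing one p electron; the carbanion's lone pair occupies the p orbital); the conjugation is uninterrupted.
π-electron count: 3 × 2 = 6 from the double-bond units + 2 from the CH(-) atom = 8.
With 8 = 4·2 π electrons, Hückel's rule classifies the planar ring as antiaromatic.

Antiaromatic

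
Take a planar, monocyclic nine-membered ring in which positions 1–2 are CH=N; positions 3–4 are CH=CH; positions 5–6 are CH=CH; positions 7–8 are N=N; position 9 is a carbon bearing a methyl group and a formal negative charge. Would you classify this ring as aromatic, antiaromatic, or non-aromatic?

The p orbitals form a continuous loop: the double-bond atoms are sp², each contributing one p electron; each sp² =N– keeps its lone pair in-plane and puts one electron into the π system; the carbanion's lone pair occupies the p orbital. The ring is fully conjugated.
Tallying contributions gives 4 × 2 = 8 from the double-bond units + 2 from the C(methyl)(-) atom = 10.
10 = 4(2) + 2, which satisfies Hückel's 4n+2 rule.

Aromatic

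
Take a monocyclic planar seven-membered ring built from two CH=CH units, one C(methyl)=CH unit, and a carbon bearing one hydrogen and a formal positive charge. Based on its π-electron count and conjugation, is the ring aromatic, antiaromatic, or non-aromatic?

Aromatic

Check conjugation: every atom in a ring double bond is sp² and brings one electron to the p orbital; the carbocation has an empty p orbital — every position has a p orbital, so the cyclic π system is continuous.
Counting π electrons: 3 × 2 = 6 from the double-bond units + 0 from the CH(+) atom = 6.
With 6 π electrons (n = 1), the Hückel 4n+2 condition holds.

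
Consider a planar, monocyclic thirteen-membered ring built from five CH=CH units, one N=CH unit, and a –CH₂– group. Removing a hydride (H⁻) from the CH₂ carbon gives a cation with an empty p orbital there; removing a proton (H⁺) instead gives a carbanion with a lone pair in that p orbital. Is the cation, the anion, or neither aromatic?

In both ions every ring atom is sp² and contributes a p orbital, so both rings are fully conjugated.
Cation: 6 × 2 + 0 = 12 π electrons → 4(3), antiaromatic.
Anion: 6 × 2 + 2 = 14 π electrons → 4(3)+2, aromatic.

The anion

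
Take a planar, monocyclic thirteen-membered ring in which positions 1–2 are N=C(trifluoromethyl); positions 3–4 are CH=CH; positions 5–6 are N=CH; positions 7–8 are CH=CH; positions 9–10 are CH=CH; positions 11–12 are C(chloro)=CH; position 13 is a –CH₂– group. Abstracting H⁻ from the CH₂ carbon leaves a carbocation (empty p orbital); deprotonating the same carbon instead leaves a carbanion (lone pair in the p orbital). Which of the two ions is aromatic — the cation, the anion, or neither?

The anion

In either ion the ring is fully conjugated: every atom, including the new sp² carbon, supplies a p orbital.
Cation: 6 × 2 + 0 = 12 π electrons → 4(3), antiaromatic.
Anion: 6 × 2 + 2 = 14 π electrons → 4(3)+2, aromatic.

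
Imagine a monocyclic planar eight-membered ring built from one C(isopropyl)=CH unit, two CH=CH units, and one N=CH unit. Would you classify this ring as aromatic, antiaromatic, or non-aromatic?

Antiaromatic

Every ring atom contributes a p orbital perpendicular to the ring (every atom in a ring double bond is sp² and brings one electron to the p orbital; each sp² =N– keeps its lone pair in-plane and puts one electron into the π system), so the π system is cyclic and fully conjugated.
Counting π electrons: 4 × 2 = 8 from the 4 double-bond units.
8 = 4(2); a planar, fully conjugated 4n system is antiaromatic.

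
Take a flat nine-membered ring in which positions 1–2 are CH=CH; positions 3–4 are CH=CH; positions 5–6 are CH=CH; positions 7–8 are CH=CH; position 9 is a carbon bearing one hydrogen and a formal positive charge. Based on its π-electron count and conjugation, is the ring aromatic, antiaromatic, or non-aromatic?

All ring atoms are sp² and supply a p orbital to the ring (each doubly-bonded ring atom is sp² with one p-orbital electron; the carbocation has an empty p orbital); the conjugation is uninterrupted.
Adding the contributions, 4 × 2 = 8 from the double-bond units + 0 from the CH(+) atom = 8.
A 4n π count (8, n = 2) in a planar conjugated ring means antiaromatic.

Antiaromatic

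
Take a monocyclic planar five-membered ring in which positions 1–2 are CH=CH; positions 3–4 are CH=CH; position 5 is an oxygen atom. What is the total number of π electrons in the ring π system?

6

All ring atoms are sp² and supply a p orbital to the ring (each doubly-bonded ring atom is sp² with one p-orbital electron; the oxygen donates one lone pair from its p orbital); the conjugation is uninterrupted.
Tallying contributions gives 2 × 2 = 4 from the double-bond units + 2 from the O atom = 6.
This is furan.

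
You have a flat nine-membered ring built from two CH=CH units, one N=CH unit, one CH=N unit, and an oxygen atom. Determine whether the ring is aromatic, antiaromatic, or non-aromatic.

Aromatic

Every ring atom contributes a p orbital perpendicular to the ring (each doubly-bonded ring atom is sp² with one p-orbital electron; the doubly-bonded nitrogens are pyridine-type — their lone pairs lie in the ring plane, leaving one electron in the p orbital; the oxygen donates one lone pair from its p orbital), so the π system is cyclic and fully conjugated.
Counting π electrons: 4 × 2 = 8 from the double-bond units + 2 from the O atom = 10.
10 = 4(2) + 2, which satisfies Hückel's 4n+2 rule.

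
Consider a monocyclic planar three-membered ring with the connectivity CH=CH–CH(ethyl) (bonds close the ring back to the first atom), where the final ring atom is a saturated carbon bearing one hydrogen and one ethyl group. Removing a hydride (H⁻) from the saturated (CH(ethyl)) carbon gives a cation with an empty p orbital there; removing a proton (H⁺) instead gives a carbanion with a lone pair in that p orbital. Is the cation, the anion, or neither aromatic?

In either ion the ring is fully conjugated: every atom, including the new sp² carbon, supplies a p orbital.
Cation: 1 × 2 + 0 = 2 π electrons → 4(0)+2, aromatic.
Anion: 1 × 2 + 2 = 4 π electrons → 4(1), antiaromatic.

The cation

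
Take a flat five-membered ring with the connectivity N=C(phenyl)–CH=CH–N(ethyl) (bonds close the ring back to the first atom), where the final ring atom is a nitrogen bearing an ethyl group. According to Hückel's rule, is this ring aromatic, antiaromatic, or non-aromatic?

Aromatic

Every ring atom contributes a p orbital perpendicular to the ring (the double-bond atoms are sp², each contributing one p electron; each sp² =N– keeps its lone pair in-plane and puts one electron into the π system; the pyrrole-type nitrogen donates its lone pair from the p orbital), so the π system is cyclic and fully conjugated.
Counting π electrons: 2 × 2 = 4 from the double-bond units + 2 from the N(ethyl) atom = 6.
Since 6 = 4·1 + 2, the ring meets the 4n+2 criterion.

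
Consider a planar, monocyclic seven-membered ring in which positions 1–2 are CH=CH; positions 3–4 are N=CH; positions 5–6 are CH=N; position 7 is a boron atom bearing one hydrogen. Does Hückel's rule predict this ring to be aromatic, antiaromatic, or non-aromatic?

Aromatic

The p orbitals form a continuous loop: the double-bond atoms are sp², each contributing one p electron; each sp² =N– keeps its lone pair in-plane and puts one electron into the π system; the boron has an empty p orbital. The ring is fully conjugated.
Tallying contributions gives 3 × 2 = 6 from the double-bond units + 0 from the BH atom = 6.
Since 6 = 4·1 + 2, the ring meets the 4n+2 criterion.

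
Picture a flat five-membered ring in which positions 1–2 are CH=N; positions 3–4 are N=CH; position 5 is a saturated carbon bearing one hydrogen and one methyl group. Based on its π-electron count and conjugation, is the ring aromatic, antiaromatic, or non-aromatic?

Non-aromatic

Because that saturated carbon is sp³ and has no p orbital in the ring π system at the CH(methyl) position, the π system cannot extend all the way around the ring.
Hückel's rule only applies to fully conjugated rings, so this one is simply non-aromatic.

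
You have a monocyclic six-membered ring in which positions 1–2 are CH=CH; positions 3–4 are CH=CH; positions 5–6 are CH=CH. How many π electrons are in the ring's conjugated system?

6

Check conjugation: every atom in a ring double bond is sp² and brings one electron to the p orbital — every position has a p orbital, so the cyclic π system is continuous.
π-electron count: 3 × 2 = 6 from the 3 double-bond units.
(This ring is benzene.)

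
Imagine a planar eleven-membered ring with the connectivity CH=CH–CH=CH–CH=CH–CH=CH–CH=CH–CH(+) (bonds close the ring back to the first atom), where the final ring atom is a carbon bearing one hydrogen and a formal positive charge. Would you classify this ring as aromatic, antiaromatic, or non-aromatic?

Aromatic

All ring atoms are sp² and supply a p orbital to the ring (the double-bond atoms are sp², each contributing one p electron; the carbocation has an empty p orbital); the conjugation is uninterrupted.
π-electron count: 5 × 2 = 10 from the double-bond units + 0 from the CH(+) atom = 10.
With 10 π electrons (n = 2), the Hückel 4n+2 condition holds.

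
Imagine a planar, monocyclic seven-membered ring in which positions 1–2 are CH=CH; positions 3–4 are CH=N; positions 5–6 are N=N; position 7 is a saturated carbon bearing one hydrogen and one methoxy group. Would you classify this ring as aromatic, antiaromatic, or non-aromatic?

Non-aromatic

The CH(methoxy) carbon is saturated: that saturated carbon is sp³ and has no p orbital in the ring π system. Conjugation is not continuous around the ring.
A ring that is not fully conjugated cannot be aromatic or antiaromatic regardless of its π-electron count.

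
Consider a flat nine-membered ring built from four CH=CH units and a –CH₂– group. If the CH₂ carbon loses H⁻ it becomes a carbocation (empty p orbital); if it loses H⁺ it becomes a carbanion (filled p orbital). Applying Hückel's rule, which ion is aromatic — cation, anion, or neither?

In both ions every ring atom is sp² and contributes a p orbital, so both rings are fully conjugated.
Cation: 4 × 2 + 0 = 8 π electrons → 4(2), antiaromatic.
Anion: 4 × 2 + 2 = 10 π electrons → 4(2)+2, aromatic.

The anion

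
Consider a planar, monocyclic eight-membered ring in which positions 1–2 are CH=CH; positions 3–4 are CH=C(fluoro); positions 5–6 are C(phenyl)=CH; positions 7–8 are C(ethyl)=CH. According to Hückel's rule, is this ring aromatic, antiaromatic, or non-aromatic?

Check conjugation: every atom in a ring double bond is sp² and brings one electron to the p orbital — every position has a p orbital, so the cyclic π system is continuous.
Counting π electrons: 4 × 2 = 8 from the 4 double-bond units.
With 8 = 4·2 π electrons, Hückel's rule classifies the planar ring as antiaromatic.

Antiaromatic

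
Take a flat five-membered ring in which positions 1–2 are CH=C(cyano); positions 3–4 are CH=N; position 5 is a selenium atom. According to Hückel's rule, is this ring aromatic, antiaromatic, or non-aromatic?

Check conjugation: each doubly-bonded ring atom is sp² with one p-orbital electron; each =N– nitrogen is pyridine-type (lone pair in the sp² plane, one electron in the p orbital); the selenium donates one lone pair from its p orbital — every position has a p orbital, so the cyclic π system is continuous.
Counting π electrons: 2 × 2 = 4 from the double-bond units + 2 from the Se atom = 6.
That gives a 4n+2 count (6, n = 1).

Aromatic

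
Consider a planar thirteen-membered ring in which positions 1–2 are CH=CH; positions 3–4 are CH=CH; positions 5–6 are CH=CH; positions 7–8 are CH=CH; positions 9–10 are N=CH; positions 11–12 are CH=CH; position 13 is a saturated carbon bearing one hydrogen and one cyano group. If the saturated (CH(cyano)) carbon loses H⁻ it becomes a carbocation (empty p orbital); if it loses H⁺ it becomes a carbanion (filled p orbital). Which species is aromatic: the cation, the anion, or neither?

In both ions every ring atom is sp² and contributes a p orbital, so both rings are fully conjugated.
Cation: 6 × 2 + 0 = 12 π electrons → 4(3), antiaromatic.
Anion: 6 × 2 + 2 = 14 π electrons → 4(3)+2, aromatic.

The anion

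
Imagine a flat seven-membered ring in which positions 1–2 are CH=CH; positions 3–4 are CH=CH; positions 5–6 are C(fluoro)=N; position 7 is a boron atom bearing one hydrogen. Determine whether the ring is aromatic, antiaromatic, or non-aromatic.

Every ring atom contributes a p orbital perpendicular to the ring (each doubly-bonded ring atom is sp² with one p-orbital electron; each sp² =N– keeps its lone pair in-plane and puts one electron into the π system; the boron has an empty p orbital), so the π system is cyclic and fully conjugated.
π-electron count: 3 × 2 = 6 from the double-bond units + 0 from the BH atom = 6.
With 6 π electrons (n = 1), the Hückel 4n+2 condition holds.

Aromatic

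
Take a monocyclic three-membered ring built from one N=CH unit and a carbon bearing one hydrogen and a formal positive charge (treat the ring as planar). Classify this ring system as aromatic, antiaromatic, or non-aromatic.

Aromatic

Every ring atom contributes a p orbital perpendicular to the ring (each doubly-bonded ring atom is sp² with one p-orbital electron; each =N– nitrogen is pyridine-type (lone pair in the sp² plane, one electron in the p orbital); the carbocation has an empty p orbital), so the π system is cyclic and fully conjugated.
Tallying contributions gives 1 × 2 = 2 from the double-bond unit + 0 from the CH(+) atom = 2.
With 2 π electrons (n = 0), the Hückel 4n+2 condition holds.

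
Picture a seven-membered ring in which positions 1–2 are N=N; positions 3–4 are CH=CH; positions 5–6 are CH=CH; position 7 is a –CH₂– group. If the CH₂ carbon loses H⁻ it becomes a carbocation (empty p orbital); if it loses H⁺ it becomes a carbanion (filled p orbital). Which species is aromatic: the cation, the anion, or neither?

The cation

In both ions every ring atom is sp² and contributes a p orbital, so both rings are fully conjugated.
Cation: 3 × 2 + 0 = 6 π electrons → 4(1)+2, aromatic.
Anion: 3 × 2 + 2 = 8 π electrons → 4(2), antiaromatic.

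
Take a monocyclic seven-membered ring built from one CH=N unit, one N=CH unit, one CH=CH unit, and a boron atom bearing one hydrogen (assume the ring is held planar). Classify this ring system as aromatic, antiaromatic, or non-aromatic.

Aromatic

Every ring atom contributes a p orbital perpendicular to the ring (every atom in a ring double bond is sp² and brings one electron to the p orbital; the doubly-bonded nitrogens are pyridine-type — their lone pairs lie in the ring plane, leaving one electron in the p orbital; the boron has an empty p orbital), so the π system is cyclic and fully conjugated.
Adding the contributions, 3 × 2 = 6 from the double-bond units + 0 from the BH atom = 6.
That gives a 4n+2 count (6, n = 1).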